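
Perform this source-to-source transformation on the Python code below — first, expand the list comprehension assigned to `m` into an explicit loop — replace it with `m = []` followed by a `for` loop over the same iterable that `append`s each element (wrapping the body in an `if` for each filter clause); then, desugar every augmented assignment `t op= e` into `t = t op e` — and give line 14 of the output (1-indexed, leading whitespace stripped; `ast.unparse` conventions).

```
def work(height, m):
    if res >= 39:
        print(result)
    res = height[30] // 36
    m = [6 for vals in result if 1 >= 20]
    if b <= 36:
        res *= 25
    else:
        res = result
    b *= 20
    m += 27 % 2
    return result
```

Transformed code:
def work(height, m):
    if res >= 39:
        print(result)
    res = height[30] // 36
    m = []
    for vals in result:
        if 1 >= 20:
            m.append(6)
    if b <= 36:
        res = res * 25
    else:
        res = result
    b = b * 20
    m = m + 27 % 2
    return result

m = m + 27 % 2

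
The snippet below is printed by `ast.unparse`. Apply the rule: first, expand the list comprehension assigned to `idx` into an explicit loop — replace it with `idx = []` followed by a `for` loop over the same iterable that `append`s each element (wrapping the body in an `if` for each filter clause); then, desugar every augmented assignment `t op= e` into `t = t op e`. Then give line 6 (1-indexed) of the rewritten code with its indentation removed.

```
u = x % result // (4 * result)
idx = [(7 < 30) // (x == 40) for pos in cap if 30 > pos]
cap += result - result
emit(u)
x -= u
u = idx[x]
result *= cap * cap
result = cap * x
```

Transformed code:
u = x % result // (4 * result)
idx = []
for pos in cap:
    if 30 > pos:
        idx.append((7 < 30) // (x == 40))
cap = cap + (result - result)
emit(u)
x = x - u
u = idx[x]
result = result * (cap * cap)
result = cap * x

cap = cap + (result - result)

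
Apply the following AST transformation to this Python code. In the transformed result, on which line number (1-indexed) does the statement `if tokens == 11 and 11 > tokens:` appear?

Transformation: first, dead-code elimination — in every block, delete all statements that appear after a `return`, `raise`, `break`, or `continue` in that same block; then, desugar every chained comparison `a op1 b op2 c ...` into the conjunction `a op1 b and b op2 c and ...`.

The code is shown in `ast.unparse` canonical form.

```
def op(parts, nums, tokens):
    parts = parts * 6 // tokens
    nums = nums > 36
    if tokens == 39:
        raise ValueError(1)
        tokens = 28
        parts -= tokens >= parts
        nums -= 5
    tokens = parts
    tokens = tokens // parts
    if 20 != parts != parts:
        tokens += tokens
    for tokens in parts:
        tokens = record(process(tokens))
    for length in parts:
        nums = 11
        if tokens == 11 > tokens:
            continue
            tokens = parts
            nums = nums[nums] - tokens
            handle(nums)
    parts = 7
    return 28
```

Transformed code:
def op(parts, nums, tokens):
    parts = parts * 6 // tokens
    nums = nums > 36
    if tokens == 39:
        raise ValueError(1)
    tokens = parts
    tokens = tokens // parts
    if 20 != parts and parts != parts:
        tokens += tokens
    for tokens in parts:
        tokens = record(process(tokens))
    for length in parts:
        nums = 11
        if tokens == 11 and 11 > tokens:
            continue
    parts = 7
    return 28

14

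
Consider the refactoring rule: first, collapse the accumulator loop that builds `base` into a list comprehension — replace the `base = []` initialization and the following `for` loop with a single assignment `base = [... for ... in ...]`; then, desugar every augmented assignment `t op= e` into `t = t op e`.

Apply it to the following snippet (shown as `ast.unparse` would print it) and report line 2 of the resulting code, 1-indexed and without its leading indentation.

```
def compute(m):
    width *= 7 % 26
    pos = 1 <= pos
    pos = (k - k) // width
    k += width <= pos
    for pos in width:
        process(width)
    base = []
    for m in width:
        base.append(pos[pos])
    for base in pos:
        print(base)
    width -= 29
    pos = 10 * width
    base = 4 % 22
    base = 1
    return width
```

width = width * (7 % 26)

Transformed code:
def compute(m):
    width = width * (7 % 26)
    pos = 1 <= pos
    pos = (k - k) // width
    k = k + (width <= pos)
    for pos in width:
        process(width)
    base = [pos[pos] for m in width]
    for base in pos:
        print(base)
    width = width - 29
    pos = 10 * width
    base = 4 % 22
    base = 1
    return width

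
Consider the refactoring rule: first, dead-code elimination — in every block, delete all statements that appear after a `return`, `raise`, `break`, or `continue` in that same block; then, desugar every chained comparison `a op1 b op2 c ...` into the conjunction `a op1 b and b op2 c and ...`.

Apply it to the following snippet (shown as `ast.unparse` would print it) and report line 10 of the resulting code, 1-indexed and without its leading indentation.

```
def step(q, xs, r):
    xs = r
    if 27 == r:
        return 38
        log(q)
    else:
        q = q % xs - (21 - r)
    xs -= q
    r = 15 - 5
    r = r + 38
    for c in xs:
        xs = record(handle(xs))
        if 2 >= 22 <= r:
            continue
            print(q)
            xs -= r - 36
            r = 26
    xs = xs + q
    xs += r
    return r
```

Transformed code:
def step(q, xs, r):
    xs = r
    if 27 == r:
        return 38
    else:
        q = q % xs - (21 - r)
    xs -= q
    r = 15 - 5
    r = r + 38
    for c in xs:
        xs = record(handle(xs))
        if 2 >= 22 and 22 <= r:
            continue
    xs = xs + q
    xs += r
    return r

for c in xs:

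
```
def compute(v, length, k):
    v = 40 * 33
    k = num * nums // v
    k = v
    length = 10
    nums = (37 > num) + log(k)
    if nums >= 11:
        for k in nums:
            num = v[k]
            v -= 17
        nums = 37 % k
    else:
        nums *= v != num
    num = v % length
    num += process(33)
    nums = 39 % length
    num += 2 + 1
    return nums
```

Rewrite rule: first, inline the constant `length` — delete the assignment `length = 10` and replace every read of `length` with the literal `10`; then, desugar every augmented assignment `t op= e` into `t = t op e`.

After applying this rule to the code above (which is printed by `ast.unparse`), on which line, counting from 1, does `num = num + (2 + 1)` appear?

Transformed code:
def compute(v, length, k):
    v = 40 * 33
    k = num * nums // v
    k = v
    nums = (37 > num) + log(k)
    if nums >= 11:
        for k in nums:
            num = v[k]
            v = v - 17
        nums = 37 % k
    else:
        nums = nums * (v != num)
    num = v % 10
    num = num + process(33)
    nums = 39 % 10
    num = num + (2 + 1)
    return nums

16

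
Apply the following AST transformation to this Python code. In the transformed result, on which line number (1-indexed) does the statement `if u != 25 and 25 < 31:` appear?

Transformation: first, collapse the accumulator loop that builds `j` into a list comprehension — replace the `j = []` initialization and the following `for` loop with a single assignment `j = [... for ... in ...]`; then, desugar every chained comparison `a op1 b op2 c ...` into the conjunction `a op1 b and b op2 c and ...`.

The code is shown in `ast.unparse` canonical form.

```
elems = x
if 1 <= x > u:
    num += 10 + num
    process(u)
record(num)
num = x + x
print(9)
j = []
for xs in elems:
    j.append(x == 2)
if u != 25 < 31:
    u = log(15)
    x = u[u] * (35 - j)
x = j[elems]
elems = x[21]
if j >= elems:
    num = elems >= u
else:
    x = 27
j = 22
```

Transformed code:
elems = x
if 1 <= x and x > u:
    num += 10 + num
    process(u)
record(num)
num = x + x
print(9)
j = [x == 2 for xs in elems]
if u != 25 and 25 < 31:
    u = log(15)
    x = u[u] * (35 - j)
x = j[elems]
elems = x[21]
if j >= elems:
    num = elems >= u
else:
    x = 27
j = 22

9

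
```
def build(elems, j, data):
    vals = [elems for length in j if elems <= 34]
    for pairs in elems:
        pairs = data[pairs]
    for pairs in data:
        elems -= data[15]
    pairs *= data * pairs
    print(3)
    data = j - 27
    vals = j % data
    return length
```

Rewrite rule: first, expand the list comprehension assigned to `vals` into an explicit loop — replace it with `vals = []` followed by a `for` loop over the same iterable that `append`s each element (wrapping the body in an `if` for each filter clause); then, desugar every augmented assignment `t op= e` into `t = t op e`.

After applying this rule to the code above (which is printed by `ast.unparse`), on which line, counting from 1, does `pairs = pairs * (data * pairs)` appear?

10

Transformed code:
def build(elems, j, data):
    vals = []
    for length in j:
        if elems <= 34:
            vals.append(elems)
    for pairs in elems:
        pairs = data[pairs]
    for pairs in data:
        elems = elems - data[15]
    pairs = pairs * (data * pairs)
    print(3)
    data = j - 27
    vals = j % data
    return length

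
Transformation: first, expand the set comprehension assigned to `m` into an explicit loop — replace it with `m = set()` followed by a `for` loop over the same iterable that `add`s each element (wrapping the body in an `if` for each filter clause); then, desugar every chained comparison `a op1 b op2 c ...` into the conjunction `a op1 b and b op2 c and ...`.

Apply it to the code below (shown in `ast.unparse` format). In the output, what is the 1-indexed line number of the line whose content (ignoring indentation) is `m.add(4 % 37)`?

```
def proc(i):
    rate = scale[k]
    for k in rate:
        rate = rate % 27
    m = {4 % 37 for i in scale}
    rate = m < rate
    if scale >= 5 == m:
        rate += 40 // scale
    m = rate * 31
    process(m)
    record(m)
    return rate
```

7

Transformed code:
def proc(i):
    rate = scale[k]
    for k in rate:
        rate = rate % 27
    m = set()
    for i in scale:
        m.add(4 % 37)
    rate = m < rate
    if scale >= 5 and 5 == m:
        rate += 40 // scale
    m = rate * 31
    process(m)
    record(m)
    return rate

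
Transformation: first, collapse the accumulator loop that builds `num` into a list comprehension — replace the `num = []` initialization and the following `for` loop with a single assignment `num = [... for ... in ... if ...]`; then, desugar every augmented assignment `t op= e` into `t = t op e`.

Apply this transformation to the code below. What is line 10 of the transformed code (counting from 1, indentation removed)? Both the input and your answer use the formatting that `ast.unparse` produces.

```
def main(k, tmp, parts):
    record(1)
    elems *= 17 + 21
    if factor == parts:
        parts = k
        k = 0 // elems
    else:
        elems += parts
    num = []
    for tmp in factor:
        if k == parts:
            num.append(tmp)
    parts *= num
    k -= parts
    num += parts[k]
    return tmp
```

parts = parts * num

Transformed code:
def main(k, tmp, parts):
    record(1)
    elems = elems * (17 + 21)
    if factor == parts:
        parts = k
        k = 0 // elems
    else:
        elems = elems + parts
    num = [tmp for tmp in factor if k == parts]
    parts = parts * num
    k = k - parts
    num = num + parts[k]
    return tmp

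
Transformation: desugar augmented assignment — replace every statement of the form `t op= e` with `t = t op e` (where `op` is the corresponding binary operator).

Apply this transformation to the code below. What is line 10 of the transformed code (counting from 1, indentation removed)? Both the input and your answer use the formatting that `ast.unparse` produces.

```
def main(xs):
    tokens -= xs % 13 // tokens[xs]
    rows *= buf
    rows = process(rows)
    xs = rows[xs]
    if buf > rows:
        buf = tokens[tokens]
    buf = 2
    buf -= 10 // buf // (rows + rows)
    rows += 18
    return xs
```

rows = rows + 18

Transformed code:
def main(xs):
    tokens = tokens - xs % 13 // tokens[xs]
    rows = rows * buf
    rows = process(rows)
    xs = rows[xs]
    if buf > rows:
        buf = tokens[tokens]
    buf = 2
    buf = buf - 10 // buf // (rows + rows)
    rows = rows + 18
    return xs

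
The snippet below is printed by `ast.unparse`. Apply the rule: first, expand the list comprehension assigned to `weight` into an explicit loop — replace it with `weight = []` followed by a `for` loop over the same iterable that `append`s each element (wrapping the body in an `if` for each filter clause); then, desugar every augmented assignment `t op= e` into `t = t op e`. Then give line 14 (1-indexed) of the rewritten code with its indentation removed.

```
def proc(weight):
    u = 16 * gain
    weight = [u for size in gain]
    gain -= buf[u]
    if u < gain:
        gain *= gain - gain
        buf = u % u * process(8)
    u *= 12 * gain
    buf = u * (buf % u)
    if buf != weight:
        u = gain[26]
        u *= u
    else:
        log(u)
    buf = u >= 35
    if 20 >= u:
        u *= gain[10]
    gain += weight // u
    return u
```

u = u * u

Transformed code:
def proc(weight):
    u = 16 * gain
    weight = []
    for size in gain:
        weight.append(u)
    gain = gain - buf[u]
    if u < gain:
        gain = gain * (gain - gain)
        buf = u % u * process(8)
    u = u * (12 * gain)
    buf = u * (buf % u)
    if buf != weight:
        u = gain[26]
        u = u * u
    else:
        log(u)
    buf = u >= 35
    if 20 >= u:
        u = u * gain[10]
    gain = gain + weight // u
    return u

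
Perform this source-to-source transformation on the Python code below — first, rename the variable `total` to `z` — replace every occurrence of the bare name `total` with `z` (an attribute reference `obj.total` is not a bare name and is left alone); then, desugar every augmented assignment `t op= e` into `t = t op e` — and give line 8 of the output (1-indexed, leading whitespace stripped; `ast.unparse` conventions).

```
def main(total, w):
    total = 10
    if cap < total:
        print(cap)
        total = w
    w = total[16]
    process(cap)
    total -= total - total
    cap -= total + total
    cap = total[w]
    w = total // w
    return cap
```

Transformed code:
def main(z, w):
    z = 10
    if cap < z:
        print(cap)
        z = w
    w = z[16]
    process(cap)
    z = z - (z - z)
    cap = cap - (z + z)
    cap = z[w]
    w = z // w
    return cap

z = z - (z - z)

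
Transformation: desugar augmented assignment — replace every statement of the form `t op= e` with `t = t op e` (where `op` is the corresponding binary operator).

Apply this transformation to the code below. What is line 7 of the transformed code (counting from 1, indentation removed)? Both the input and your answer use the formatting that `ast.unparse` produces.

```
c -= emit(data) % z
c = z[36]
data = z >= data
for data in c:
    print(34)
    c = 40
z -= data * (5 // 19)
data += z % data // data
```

Transformed code:
c = c - emit(data) % z
c = z[36]
data = z >= data
for data in c:
    print(34)
    c = 40
z = z - data * (5 // 19)
data = data + z % data // data

z = z - data * (5 // 19)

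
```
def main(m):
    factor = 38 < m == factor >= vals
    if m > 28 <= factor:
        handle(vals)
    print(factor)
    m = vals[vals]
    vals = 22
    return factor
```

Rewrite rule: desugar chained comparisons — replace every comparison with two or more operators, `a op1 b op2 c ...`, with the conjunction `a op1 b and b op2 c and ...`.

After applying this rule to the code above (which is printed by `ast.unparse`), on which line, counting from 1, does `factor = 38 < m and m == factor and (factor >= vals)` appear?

Transformed code:
def main(m):
    factor = 38 < m and m == factor and (factor >= vals)
    if m > 28 and 28 <= factor:
        handle(vals)
    print(factor)
    m = vals[vals]
    vals = 22
    return factor

2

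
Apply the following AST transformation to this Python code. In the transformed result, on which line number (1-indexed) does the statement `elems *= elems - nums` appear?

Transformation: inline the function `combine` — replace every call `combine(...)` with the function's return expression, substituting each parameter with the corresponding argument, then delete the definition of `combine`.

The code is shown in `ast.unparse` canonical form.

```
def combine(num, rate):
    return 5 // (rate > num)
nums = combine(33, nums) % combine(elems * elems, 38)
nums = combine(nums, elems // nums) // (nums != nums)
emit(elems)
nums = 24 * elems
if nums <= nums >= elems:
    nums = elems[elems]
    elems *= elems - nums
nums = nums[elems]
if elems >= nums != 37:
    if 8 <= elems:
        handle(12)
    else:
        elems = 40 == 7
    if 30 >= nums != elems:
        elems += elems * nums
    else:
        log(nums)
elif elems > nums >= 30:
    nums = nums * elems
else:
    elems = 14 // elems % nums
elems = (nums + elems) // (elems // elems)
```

7

Transformed code:
nums = 5 // (nums > 33) % (5 // (38 > elems * elems))
nums = 5 // (elems // nums > nums) // (nums != nums)
emit(elems)
nums = 24 * elems
if nums <= nums >= elems:
    nums = elems[elems]
    elems *= elems - nums
nums = nums[elems]
if elems >= nums != 37:
    if 8 <= elems:
        handle(12)
    else:
        elems = 40 == 7
    if 30 >= nums != elems:
        elems += elems * nums
    else:
        log(nums)
elif elems > nums >= 30:
    nums = nums * elems
else:
    elems = 14 // elems % nums
elems = (nums + elems) // (elems // elems)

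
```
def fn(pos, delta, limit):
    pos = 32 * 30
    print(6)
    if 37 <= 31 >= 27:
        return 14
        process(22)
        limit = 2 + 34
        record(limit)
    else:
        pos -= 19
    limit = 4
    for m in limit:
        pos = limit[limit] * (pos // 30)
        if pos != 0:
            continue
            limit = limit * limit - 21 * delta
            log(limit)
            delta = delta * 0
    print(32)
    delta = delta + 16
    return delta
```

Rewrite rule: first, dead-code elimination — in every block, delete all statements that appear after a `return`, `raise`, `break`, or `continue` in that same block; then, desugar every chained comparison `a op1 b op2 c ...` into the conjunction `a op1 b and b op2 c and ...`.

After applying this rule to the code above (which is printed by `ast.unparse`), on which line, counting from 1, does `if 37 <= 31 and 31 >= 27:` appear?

4

Transformed code:
def fn(pos, delta, limit):
    pos = 32 * 30
    print(6)
    if 37 <= 31 and 31 >= 27:
        return 14
    else:
        pos -= 19
    limit = 4
    for m in limit:
        pos = limit[limit] * (pos // 30)
        if pos != 0:
            continue
    print(32)
    delta = delta + 16
    return delta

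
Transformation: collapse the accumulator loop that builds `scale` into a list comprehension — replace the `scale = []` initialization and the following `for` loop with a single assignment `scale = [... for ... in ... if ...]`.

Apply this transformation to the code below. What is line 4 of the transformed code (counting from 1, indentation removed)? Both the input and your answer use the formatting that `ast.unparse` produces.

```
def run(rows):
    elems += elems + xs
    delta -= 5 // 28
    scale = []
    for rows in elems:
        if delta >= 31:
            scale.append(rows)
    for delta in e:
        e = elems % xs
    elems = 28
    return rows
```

scale = [rows for rows in elems if delta >= 31]

Transformed code:
def run(rows):
    elems += elems + xs
    delta -= 5 // 28
    scale = [rows for rows in elems if delta >= 31]
    for delta in e:
        e = elems % xs
    elems = 28
    return rows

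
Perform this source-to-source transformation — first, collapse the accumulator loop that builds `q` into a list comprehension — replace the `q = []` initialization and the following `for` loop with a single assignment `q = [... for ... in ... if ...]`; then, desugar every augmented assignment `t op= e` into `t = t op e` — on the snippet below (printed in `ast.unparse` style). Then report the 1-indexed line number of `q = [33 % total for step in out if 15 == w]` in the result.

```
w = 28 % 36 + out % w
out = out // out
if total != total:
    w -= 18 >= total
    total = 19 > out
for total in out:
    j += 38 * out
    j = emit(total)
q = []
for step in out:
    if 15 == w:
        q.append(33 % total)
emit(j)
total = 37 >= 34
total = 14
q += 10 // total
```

9

Transformed code:
w = 28 % 36 + out % w
out = out // out
if total != total:
    w = w - (18 >= total)
    total = 19 > out
for total in out:
    j = j + 38 * out
    j = emit(total)
q = [33 % total for step in out if 15 == w]
emit(j)
total = 37 >= 34
total = 14
q = q + 10 // total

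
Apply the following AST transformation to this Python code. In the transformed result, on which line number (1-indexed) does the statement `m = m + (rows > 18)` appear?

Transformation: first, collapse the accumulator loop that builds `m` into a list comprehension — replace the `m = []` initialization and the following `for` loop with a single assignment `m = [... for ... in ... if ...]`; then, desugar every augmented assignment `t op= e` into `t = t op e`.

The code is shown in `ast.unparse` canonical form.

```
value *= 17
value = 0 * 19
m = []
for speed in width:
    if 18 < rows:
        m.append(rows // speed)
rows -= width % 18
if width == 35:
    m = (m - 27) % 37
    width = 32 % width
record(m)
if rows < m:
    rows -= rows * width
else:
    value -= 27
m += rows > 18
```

Transformed code:
value = value * 17
value = 0 * 19
m = [rows // speed for speed in width if 18 < rows]
rows = rows - width % 18
if width == 35:
    m = (m - 27) % 37
    width = 32 % width
record(m)
if rows < m:
    rows = rows - rows * width
else:
    value = value - 27
m = m + (rows > 18)

13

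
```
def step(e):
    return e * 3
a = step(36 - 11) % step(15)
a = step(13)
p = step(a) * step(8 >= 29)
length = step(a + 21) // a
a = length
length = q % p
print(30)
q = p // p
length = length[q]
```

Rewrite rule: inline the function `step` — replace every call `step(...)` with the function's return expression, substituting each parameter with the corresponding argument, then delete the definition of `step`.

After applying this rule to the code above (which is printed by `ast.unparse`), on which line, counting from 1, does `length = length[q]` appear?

9

Transformed code:
a = (36 - 11) * 3 % (15 * 3)
a = 13 * 3
p = a * 3 * ((8 >= 29) * 3)
length = (a + 21) * 3 // a
a = length
length = q % p
print(30)
q = p // p
length = length[q]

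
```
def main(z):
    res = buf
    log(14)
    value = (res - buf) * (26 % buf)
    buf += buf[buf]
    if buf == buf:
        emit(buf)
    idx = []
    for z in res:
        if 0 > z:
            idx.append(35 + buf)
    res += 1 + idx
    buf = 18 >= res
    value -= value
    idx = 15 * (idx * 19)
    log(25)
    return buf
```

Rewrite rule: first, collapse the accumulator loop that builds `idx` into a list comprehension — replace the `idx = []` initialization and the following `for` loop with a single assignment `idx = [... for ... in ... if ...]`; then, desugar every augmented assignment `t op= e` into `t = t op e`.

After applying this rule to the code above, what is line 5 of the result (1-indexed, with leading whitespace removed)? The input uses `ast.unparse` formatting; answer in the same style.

buf = buf + buf[buf]

Transformed code:
def main(z):
    res = buf
    log(14)
    value = (res - buf) * (26 % buf)
    buf = buf + buf[buf]
    if buf == buf:
        emit(buf)
    idx = [35 + buf for z in res if 0 > z]
    res = res + (1 + idx)
    buf = 18 >= res
    value = value - value
    idx = 15 * (idx * 19)
    log(25)
    return buf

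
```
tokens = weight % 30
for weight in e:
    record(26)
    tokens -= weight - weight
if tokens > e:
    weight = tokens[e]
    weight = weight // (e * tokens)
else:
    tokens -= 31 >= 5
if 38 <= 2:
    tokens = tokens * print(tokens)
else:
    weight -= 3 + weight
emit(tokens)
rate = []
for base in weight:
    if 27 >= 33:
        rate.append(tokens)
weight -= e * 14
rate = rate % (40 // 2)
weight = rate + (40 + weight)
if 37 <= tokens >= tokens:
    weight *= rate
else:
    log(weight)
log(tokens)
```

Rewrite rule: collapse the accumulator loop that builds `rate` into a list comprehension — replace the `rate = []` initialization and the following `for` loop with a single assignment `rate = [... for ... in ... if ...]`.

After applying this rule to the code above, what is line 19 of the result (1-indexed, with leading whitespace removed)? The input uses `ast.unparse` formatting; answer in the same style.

Transformed code:
tokens = weight % 30
for weight in e:
    record(26)
    tokens -= weight - weight
if tokens > e:
    weight = tokens[e]
    weight = weight // (e * tokens)
else:
    tokens -= 31 >= 5
if 38 <= 2:
    tokens = tokens * print(tokens)
else:
    weight -= 3 + weight
emit(tokens)
rate = [tokens for base in weight if 27 >= 33]
weight -= e * 14
rate = rate % (40 // 2)
weight = rate + (40 + weight)
if 37 <= tokens >= tokens:
    weight *= rate
else:
    log(weight)
log(tokens)

if 37 <= tokens >= tokens:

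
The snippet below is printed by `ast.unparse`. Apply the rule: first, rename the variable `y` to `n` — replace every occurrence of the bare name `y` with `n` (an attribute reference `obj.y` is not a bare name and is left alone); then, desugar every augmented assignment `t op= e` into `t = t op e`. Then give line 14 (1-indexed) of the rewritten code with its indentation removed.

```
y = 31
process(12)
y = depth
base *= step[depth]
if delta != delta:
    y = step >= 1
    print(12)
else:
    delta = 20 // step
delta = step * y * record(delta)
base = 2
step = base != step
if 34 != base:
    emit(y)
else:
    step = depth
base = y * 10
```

Transformed code:
n = 31
process(12)
n = depth
base = base * step[depth]
if delta != delta:
    n = step >= 1
    print(12)
else:
    delta = 20 // step
delta = step * n * record(delta)
base = 2
step = base != step
if 34 != base:
    emit(n)
else:
    step = depth
base = n * 10

emit(n)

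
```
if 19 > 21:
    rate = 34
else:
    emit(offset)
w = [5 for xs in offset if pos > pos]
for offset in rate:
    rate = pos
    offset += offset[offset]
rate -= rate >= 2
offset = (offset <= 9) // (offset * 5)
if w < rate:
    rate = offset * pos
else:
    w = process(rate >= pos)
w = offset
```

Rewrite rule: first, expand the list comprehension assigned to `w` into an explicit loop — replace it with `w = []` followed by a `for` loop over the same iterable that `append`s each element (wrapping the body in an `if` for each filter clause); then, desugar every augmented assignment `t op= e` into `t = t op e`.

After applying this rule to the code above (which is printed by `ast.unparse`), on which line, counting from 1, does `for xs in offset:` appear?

Transformed code:
if 19 > 21:
    rate = 34
else:
    emit(offset)
w = []
for xs in offset:
    if pos > pos:
        w.append(5)
for offset in rate:
    rate = pos
    offset = offset + offset[offset]
rate = rate - (rate >= 2)
offset = (offset <= 9) // (offset * 5)
if w < rate:
    rate = offset * pos
else:
    w = process(rate >= pos)
w = offset

6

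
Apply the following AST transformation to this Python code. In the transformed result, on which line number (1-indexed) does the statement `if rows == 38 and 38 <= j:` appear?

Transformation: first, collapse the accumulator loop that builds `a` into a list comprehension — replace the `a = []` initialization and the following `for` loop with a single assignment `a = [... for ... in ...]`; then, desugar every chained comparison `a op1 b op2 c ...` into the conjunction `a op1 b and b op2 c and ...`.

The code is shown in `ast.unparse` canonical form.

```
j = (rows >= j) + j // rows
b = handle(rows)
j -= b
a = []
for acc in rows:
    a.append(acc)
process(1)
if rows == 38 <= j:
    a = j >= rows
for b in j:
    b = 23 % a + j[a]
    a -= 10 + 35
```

Transformed code:
j = (rows >= j) + j // rows
b = handle(rows)
j -= b
a = [acc for acc in rows]
process(1)
if rows == 38 and 38 <= j:
    a = j >= rows
for b in j:
    b = 23 % a + j[a]
    a -= 10 + 35

6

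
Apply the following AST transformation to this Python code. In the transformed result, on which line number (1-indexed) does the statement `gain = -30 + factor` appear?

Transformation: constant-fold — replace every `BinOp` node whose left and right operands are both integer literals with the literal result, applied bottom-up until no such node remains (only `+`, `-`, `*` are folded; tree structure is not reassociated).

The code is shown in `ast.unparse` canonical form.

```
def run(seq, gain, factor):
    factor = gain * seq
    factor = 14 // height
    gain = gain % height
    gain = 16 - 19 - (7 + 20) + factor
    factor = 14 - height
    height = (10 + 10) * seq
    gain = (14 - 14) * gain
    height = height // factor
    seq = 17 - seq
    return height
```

Transformed code:
def run(seq, gain, factor):
    factor = gain * seq
    factor = 14 // height
    gain = gain % height
    gain = -30 + factor
    factor = 14 - height
    height = 20 * seq
    gain = 0 * gain
    height = height // factor
    seq = 17 - seq
    return height

5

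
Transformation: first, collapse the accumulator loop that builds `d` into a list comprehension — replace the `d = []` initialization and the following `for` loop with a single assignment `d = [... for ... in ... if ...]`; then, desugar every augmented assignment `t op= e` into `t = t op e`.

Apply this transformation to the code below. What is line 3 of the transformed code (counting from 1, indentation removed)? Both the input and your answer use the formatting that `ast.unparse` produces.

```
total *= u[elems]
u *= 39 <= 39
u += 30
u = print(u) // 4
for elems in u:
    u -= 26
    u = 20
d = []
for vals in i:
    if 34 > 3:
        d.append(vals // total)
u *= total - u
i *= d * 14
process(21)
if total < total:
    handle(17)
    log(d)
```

Transformed code:
total = total * u[elems]
u = u * (39 <= 39)
u = u + 30
u = print(u) // 4
for elems in u:
    u = u - 26
    u = 20
d = [vals // total for vals in i if 34 > 3]
u = u * (total - u)
i = i * (d * 14)
process(21)
if total < total:
    handle(17)
    log(d)

u = u + 30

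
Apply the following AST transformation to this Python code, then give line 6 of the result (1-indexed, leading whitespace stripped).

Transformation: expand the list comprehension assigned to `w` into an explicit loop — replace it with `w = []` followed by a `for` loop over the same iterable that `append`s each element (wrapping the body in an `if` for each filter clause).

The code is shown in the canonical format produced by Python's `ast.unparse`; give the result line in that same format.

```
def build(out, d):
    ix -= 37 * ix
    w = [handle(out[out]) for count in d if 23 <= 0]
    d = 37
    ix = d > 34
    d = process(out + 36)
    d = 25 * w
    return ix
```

w.append(handle(out[out]))

Transformed code:
def build(out, d):
    ix -= 37 * ix
    w = []
    for count in d:
        if 23 <= 0:
            w.append(handle(out[out]))
    d = 37
    ix = d > 34
    d = process(out + 36)
    d = 25 * w
    return ix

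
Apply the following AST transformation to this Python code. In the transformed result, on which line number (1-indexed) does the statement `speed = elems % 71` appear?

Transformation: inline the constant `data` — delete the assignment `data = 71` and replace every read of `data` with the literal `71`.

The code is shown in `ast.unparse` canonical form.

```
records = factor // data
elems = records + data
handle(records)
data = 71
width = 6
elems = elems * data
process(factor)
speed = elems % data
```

7

Transformed code:
records = factor // 71
elems = records + 71
handle(records)
width = 6
elems = elems * 71
process(factor)
speed = elems % 71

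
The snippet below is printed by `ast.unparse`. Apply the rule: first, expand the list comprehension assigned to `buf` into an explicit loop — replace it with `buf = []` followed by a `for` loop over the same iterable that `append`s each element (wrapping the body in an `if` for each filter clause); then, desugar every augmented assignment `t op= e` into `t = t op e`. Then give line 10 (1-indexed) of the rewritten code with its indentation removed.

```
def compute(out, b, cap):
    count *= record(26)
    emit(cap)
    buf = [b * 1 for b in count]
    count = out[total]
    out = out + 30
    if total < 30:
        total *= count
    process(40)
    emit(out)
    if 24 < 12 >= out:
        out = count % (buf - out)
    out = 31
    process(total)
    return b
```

Transformed code:
def compute(out, b, cap):
    count = count * record(26)
    emit(cap)
    buf = []
    for b in count:
        buf.append(b * 1)
    count = out[total]
    out = out + 30
    if total < 30:
        total = total * count
    process(40)
    emit(out)
    if 24 < 12 >= out:
        out = count % (buf - out)
    out = 31
    process(total)
    return b

total = total * count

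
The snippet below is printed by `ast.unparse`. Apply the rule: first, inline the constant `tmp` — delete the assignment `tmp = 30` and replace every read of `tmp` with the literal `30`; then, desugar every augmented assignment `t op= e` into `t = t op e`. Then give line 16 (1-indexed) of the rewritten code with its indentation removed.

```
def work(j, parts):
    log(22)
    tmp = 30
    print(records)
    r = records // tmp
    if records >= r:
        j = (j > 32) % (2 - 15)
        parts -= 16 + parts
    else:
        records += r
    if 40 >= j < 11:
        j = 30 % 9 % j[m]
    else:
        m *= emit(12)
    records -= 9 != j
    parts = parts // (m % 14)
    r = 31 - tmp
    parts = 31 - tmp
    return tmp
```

Transformed code:
def work(j, parts):
    log(22)
    print(records)
    r = records // 30
    if records >= r:
        j = (j > 32) % (2 - 15)
        parts = parts - (16 + parts)
    else:
        records = records + r
    if 40 >= j < 11:
        j = 30 % 9 % j[m]
    else:
        m = m * emit(12)
    records = records - (9 != j)
    parts = parts // (m % 14)
    r = 31 - 30
    parts = 31 - 30
    return 30

r = 31 - 30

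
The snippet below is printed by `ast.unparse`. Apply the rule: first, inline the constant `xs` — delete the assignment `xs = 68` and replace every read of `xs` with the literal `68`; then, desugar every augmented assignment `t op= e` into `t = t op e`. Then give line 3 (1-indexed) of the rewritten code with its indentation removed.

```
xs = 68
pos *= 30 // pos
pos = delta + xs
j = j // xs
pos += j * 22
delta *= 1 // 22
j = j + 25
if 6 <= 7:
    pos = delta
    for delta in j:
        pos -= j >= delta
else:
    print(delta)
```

Transformed code:
pos = pos * (30 // pos)
pos = delta + 68
j = j // 68
pos = pos + j * 22
delta = delta * (1 // 22)
j = j + 25
if 6 <= 7:
    pos = delta
    for delta in j:
        pos = pos - (j >= delta)
else:
    print(delta)

j = j // 68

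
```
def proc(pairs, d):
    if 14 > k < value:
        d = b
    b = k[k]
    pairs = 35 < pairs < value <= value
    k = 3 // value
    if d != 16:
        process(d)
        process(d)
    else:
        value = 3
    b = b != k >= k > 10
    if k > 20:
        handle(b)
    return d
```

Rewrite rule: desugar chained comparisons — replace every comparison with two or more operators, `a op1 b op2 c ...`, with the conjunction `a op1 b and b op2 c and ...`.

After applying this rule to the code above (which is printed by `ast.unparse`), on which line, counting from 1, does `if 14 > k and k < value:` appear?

Transformed code:
def proc(pairs, d):
    if 14 > k and k < value:
        d = b
    b = k[k]
    pairs = 35 < pairs and pairs < value and (value <= value)
    k = 3 // value
    if d != 16:
        process(d)
        process(d)
    else:
        value = 3
    b = b != k and k >= k and (k > 10)
    if k > 20:
        handle(b)
    return d

2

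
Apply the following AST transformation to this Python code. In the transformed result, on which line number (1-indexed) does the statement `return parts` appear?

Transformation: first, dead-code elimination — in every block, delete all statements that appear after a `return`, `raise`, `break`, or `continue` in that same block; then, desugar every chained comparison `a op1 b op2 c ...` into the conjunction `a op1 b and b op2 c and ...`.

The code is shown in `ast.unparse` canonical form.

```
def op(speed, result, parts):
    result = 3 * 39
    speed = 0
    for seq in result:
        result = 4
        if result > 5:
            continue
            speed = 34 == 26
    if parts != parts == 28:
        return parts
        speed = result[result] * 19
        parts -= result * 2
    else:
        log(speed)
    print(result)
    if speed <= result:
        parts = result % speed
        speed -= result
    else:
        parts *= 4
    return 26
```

9

Transformed code:
def op(speed, result, parts):
    result = 3 * 39
    speed = 0
    for seq in result:
        result = 4
        if result > 5:
            continue
    if parts != parts and parts == 28:
        return parts
    else:
        log(speed)
    print(result)
    if speed <= result:
        parts = result % speed
        speed -= result
    else:
        parts *= 4
    return 26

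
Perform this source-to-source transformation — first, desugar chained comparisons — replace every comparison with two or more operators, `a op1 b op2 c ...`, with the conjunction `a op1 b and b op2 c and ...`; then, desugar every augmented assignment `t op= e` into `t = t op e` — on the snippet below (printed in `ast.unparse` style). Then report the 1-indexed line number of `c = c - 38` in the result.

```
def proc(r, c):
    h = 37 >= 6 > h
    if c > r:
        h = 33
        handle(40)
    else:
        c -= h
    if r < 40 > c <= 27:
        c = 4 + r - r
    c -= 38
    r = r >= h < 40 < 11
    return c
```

10

Transformed code:
def proc(r, c):
    h = 37 >= 6 and 6 > h
    if c > r:
        h = 33
        handle(40)
    else:
        c = c - h
    if r < 40 and 40 > c and (c <= 27):
        c = 4 + r - r
    c = c - 38
    r = r >= h and h < 40 and (40 < 11)
    return c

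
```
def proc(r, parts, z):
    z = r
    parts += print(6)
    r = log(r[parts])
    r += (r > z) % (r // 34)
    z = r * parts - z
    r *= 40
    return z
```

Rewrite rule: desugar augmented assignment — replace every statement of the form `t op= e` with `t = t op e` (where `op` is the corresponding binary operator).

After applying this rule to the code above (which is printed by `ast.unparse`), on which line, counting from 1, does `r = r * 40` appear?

7

Transformed code:
def proc(r, parts, z):
    z = r
    parts = parts + print(6)
    r = log(r[parts])
    r = r + (r > z) % (r // 34)
    z = r * parts - z
    r = r * 40
    return z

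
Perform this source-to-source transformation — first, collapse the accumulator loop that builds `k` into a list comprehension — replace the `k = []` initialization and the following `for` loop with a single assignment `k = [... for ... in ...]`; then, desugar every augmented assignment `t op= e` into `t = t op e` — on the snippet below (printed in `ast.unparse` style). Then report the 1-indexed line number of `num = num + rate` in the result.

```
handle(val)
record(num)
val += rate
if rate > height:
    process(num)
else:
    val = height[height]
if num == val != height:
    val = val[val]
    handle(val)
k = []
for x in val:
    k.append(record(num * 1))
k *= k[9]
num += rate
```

Transformed code:
handle(val)
record(num)
val = val + rate
if rate > height:
    process(num)
else:
    val = height[height]
if num == val != height:
    val = val[val]
    handle(val)
k = [record(num * 1) for x in val]
k = k * k[9]
num = num + rate

13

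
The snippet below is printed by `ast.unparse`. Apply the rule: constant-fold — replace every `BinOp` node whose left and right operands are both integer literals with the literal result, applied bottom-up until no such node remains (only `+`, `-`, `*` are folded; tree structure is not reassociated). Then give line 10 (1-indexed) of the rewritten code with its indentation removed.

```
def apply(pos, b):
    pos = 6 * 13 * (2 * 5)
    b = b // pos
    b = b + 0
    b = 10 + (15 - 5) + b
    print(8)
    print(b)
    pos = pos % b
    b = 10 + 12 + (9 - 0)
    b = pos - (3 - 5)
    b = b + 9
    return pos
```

Transformed code:
def apply(pos, b):
    pos = 780
    b = b // pos
    b = b + 0
    b = 20 + b
    print(8)
    print(b)
    pos = pos % b
    b = 31
    b = pos - -2
    b = b + 9
    return pos

b = pos - -2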